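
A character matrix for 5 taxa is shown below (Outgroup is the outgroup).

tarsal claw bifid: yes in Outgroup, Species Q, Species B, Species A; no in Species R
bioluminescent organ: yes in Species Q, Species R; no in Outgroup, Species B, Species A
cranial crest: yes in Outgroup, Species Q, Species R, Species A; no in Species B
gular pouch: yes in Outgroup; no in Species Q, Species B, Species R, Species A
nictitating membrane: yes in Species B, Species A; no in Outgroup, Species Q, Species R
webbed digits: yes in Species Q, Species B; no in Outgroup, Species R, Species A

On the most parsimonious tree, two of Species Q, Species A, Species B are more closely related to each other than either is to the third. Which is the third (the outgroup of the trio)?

Character polarity is set by the outgroup: the derived state is whichever differs from the outgroup's state, so for tarsal claw bifid, cranial crest, gular pouch the derived state is 'no', and for the remaining characters it is 'yes'.
tarsal claw bifid (derived state 'no') is unique to Species R (autapomorphy; uninformative for grouping).
bioluminescent organ (derived state 'yes') is shared by Species Q and Species R — a synapomorphy uniting that clade.
cranial crest (derived state 'no') is unique to Species B (autapomorphy; uninformative for grouping).
gular pouch (derived state 'no') is shared by all ingroup taxa — unites the whole ingroup.
nictitating membrane (derived state 'yes') is shared by Species A and Species B — a synapomorphy uniting that clade.
webbed digits (state 'yes') occurs in Species B and Species Q but conflicts with the nesting implied by the other characters — most parsimoniously interpreted as homoplasy.
Most parsimonious ingroup topology: ((Species Q,Species R),(Species B,Species A)).
Species B and Species A share a more recent common ancestor with each other than either does with Species Q, so Species Q is the least closely related of the three.

Species Q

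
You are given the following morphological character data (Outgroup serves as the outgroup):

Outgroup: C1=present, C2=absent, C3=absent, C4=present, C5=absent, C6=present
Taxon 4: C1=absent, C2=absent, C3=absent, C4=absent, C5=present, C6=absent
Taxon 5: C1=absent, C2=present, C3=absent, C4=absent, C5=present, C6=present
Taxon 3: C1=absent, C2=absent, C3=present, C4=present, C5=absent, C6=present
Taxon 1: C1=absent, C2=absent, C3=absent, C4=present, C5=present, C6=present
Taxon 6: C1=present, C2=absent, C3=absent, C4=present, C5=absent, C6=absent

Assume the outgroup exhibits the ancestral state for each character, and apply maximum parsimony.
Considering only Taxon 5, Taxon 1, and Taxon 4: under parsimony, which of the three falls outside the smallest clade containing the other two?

Character polarity is set by the outgroup: the derived state is whichever differs from the outgroup's state, so for C1, C4, C6 the derived state is 'absent', and for the remaining characters it is 'present'.
C1 (derived state 'absent') is shared by Taxon 1, Taxon 3, Taxon 4, and Taxon 5 — a synapomorphy uniting that clade.
C2 (derived state 'present') is unique to Taxon 5 (autapomorphy; uninformative for grouping).
C3: derived state 'present' in Taxon 3 only — an autapomorphy, so it tells us nothing about relationships among taxa.
C4 (derived state 'absent') is shared by Taxon 4 and Taxon 5 — a synapomorphy uniting that clade.
Only Taxon 1, Taxon 4, and Taxon 5 show the derived state 'present' for C5, supporting them as a clade.
C6 groups Taxon 4 and Taxon 6, which is incompatible with the clades supported by the remaining characters; treating it as convergent (homoplasy) costs fewer steps than any alternative tree.
Most parsimonious ingroup topology: ((((Taxon 4,Taxon 5),Taxon 1),Taxon 3),Taxon 6).
Taxon 5 and Taxon 4 share a more recent common ancestor with each other than either does with Taxon 1, so Taxon 1 is the least closely related of the three.

Taxon 1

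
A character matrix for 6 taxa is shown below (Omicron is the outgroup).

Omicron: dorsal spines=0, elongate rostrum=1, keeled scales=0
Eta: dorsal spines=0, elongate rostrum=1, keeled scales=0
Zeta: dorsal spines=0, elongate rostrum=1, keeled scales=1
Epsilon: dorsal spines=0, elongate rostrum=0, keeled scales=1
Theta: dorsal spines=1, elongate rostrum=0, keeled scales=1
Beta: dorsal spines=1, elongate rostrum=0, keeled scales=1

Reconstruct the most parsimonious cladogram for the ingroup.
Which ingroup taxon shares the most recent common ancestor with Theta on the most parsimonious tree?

Character polarity is set by the outgroup: the derived state is whichever differs from the outgroup's state, so for elongate rostrum the derived state is '0', and for the remaining characters it is '1'.
Only Beta and Theta show the derived state '1' for dorsal spines, supporting them as a clade.
Only Beta, Epsilon, and Theta show the derived state '0' for elongate rostrum, supporting them as a clade.
Only Beta, Epsilon, Theta, and Zeta show the derived state '1' for keeled scales, supporting them as a clade.
Most parsimonious ingroup topology: (Eta,(Zeta,(Epsilon,(Theta,Beta)))).
Theta and Beta form a cherry on this tree, so they are sister taxa.

Beta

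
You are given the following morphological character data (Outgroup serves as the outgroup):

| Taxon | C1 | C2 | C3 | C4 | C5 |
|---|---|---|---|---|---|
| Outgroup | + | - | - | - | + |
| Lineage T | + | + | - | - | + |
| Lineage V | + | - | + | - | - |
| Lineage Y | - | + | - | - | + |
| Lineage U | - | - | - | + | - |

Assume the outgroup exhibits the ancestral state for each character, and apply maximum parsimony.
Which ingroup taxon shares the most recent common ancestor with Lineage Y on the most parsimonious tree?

Character polarity is set by the outgroup: the derived state is whichever differs from the outgroup's state, so for C1, C5 the derived state is '-', and for the remaining characters it is '+'.
C1 (state '-') occurs in Lineage U and Lineage Y but conflicts with the nesting implied by the other characters — most parsimoniously interpreted as homoplasy.
Only Lineage T and Lineage Y show the derived state '+' for C2, supporting them as a clade.
C3 (derived state '+') is unique to Lineage V (autapomorphy; uninformative for grouping).
C4 (derived state '+') is unique to Lineage U (autapomorphy; uninformative for grouping).
C5: derived state '-' in Lineage U and Lineage V only — synapomorphy for {Lineage U, Lineage V}.
Most parsimonious ingroup topology: ((Lineage T,Lineage Y),(Lineage V,Lineage U)).
Lineage Y and Lineage T form a cherry on this tree, so they are sister taxa.

Lineage T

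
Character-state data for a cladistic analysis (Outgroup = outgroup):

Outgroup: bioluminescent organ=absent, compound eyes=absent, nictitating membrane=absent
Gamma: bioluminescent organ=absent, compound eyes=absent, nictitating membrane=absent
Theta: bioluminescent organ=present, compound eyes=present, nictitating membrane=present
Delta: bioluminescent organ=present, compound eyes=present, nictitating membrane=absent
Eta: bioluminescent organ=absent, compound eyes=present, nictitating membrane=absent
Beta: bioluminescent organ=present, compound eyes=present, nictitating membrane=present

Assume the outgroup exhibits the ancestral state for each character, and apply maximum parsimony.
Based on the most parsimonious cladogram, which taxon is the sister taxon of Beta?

The outgroup has state 'absent' for every character, so 'present' is the derived state throughout.
bioluminescent organ: derived state 'present' in Beta, Delta, and Theta only — synapomorphy for {Beta, Delta, Theta}.
compound eyes (derived state 'present') is shared by Beta, Delta, Eta, and Theta — a synapomorphy uniting that clade.
nictitating membrane: derived state 'present' in Beta and Theta only — synapomorphy for {Beta, Theta}.
Most parsimonious ingroup topology: (Gamma,(((Theta,Beta),Delta),Eta)).
Beta and Theta form a cherry on this tree, so they are sister taxa.

Theta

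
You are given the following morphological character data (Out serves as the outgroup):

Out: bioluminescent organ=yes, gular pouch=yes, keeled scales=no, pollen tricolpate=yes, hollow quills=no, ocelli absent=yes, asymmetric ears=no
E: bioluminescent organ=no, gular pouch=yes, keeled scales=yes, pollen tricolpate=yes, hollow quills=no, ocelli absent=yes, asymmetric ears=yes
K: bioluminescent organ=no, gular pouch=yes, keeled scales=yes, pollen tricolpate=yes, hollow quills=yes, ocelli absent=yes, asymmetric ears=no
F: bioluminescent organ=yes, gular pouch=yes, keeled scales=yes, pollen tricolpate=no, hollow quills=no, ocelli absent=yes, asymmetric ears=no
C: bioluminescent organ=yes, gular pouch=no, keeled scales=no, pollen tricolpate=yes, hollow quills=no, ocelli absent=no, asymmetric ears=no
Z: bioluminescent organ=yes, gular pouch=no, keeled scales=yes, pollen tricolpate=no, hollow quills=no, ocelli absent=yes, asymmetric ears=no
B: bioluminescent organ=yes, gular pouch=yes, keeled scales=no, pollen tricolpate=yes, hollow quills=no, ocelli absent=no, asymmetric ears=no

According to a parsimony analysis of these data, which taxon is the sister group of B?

Character polarity is set by the outgroup: the derived state is whichever differs from the outgroup's state, so for bioluminescent organ, gular pouch, pollen tricolpate, ocelli absent the derived state is 'no', and for the remaining characters it is 'yes'.
Only E and K show the derived state 'no' for bioluminescent organ, supporting them as a clade.
gular pouch (state 'no') occurs in C and Z but conflicts with the nesting implied by the other characters — most parsimoniously interpreted as homoplasy.
keeled scales (derived state 'yes') is shared by E, F, K, and Z — a synapomorphy uniting that clade.
Only F and Z show the derived state 'no' for pollen tricolpate, supporting them as a clade.
hollow quills (derived state 'yes') is unique to K (autapomorphy; uninformative for grouping).
ocelli absent: derived state 'no' in B and C only — synapomorphy for {B, C}.
asymmetric ears: derived state 'yes' in E only — an autapomorphy, so it tells us nothing about relationships among taxa.
Most parsimonious ingroup topology: (((E,K),(F,Z)),(C,B)).
B and C form a cherry on this tree, so they are sister taxa.

C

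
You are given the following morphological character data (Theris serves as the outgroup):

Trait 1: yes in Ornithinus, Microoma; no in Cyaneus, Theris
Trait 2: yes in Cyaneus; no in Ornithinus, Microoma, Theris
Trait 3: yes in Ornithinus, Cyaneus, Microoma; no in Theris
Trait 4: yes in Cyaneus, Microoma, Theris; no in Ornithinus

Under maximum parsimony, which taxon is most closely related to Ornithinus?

Character polarity is set by the outgroup: the derived state is whichever differs from the outgroup's state, so for Trait 4 the derived state is 'no', and for the remaining characters it is 'yes'.
Only Microoma and Ornithinus show the derived state 'yes' for Trait 1, supporting them as a clade.
Trait 2 (derived state 'yes') is unique to Cyaneus (autapomorphy; uninformative for grouping).
Trait 3 (derived state 'yes') is shared by all ingroup taxa — unites the whole ingroup.
Trait 4 (derived state 'no') is unique to Ornithinus (autapomorphy; uninformative for grouping).
Most parsimonious ingroup topology: (Cyaneus,(Ornithinus,Microoma)).
Ornithinus and Microoma form a cherry on this tree, so they are sister taxa.

Microoma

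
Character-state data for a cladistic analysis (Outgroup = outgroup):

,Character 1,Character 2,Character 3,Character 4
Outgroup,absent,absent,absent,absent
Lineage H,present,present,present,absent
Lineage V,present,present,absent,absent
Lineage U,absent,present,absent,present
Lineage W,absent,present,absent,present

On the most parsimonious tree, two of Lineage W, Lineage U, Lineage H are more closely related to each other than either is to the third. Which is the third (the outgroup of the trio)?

Lineage H

The outgroup has state 'absent' for every character, so 'present' is the derived state throughout.
Character 1 (derived state 'present') is shared by Lineage H and Lineage V — a synapomorphy uniting that clade.
All ingroup taxa share the derived state 'present' for Character 2; it defines the ingroup but does not resolve relationships within it.
Character 3: derived state 'present' in Lineage H only — an autapomorphy, so it tells us nothing about relationships among taxa.
Character 4: derived state 'present' in Lineage U and Lineage W only — synapomorphy for {Lineage U, Lineage W}.
Most parsimonious ingroup topology: ((Lineage H,Lineage V),(Lineage U,Lineage W)).
Lineage U and Lineage W share a more recent common ancestor with each other than either does with Lineage H, so Lineage H is the least closely related of the three.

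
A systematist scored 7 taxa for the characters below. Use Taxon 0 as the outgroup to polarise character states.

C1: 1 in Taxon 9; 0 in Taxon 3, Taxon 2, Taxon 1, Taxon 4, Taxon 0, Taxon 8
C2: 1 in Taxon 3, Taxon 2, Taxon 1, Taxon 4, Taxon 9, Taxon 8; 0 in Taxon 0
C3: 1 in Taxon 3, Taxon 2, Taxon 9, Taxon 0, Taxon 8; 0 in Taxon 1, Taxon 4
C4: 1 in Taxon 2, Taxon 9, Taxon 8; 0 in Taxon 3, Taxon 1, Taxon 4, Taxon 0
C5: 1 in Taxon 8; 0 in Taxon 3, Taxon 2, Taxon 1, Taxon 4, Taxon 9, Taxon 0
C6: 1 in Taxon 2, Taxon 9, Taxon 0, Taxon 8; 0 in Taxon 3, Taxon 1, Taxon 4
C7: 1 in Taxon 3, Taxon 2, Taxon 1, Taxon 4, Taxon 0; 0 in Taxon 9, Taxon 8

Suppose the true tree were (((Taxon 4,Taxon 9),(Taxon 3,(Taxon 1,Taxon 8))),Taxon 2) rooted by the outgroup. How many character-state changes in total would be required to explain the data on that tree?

13

Map each character onto (((Taxon 4,Taxon 9),(Taxon 3,(Taxon 1,Taxon 8))),Taxon 2) (rooted by Taxon 0) and count the minimum state changes it requires (Fitch parsimony):
C1: 1; C2: 1; C3: 2; C4: 3; C5: 1; C6: 3; C7: 2.
Total tree length = 13.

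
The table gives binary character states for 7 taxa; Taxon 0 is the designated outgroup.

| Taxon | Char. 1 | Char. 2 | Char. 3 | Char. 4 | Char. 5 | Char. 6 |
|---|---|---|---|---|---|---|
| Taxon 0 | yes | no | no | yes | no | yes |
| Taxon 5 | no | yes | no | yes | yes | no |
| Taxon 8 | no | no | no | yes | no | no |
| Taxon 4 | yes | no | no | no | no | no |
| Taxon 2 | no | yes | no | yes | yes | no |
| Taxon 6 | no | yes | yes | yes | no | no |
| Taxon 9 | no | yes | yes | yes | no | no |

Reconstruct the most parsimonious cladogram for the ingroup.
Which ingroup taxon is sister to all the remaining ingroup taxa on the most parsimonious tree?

Character polarity is set by the outgroup: the derived state is whichever differs from the outgroup's state, so for Char. 1, Char. 4, Char. 6 the derived state is 'no', and for the remaining characters it is 'yes'.
Only Taxon 2, Taxon 5, Taxon 6, Taxon 8, and Taxon 9 show the derived state 'no' for Char. 1, supporting them as a clade.
Char. 2 (derived state 'yes') is shared by Taxon 2, Taxon 5, Taxon 6, and Taxon 9 — a synapomorphy uniting that clade.
Char. 3 (derived state 'yes') is shared by Taxon 6 and Taxon 9 — a synapomorphy uniting that clade.
Char. 4 (derived state 'no') is unique to Taxon 4 (autapomorphy; uninformative for grouping).
Char. 5: derived state 'yes' in Taxon 2 and Taxon 5 only — synapomorphy for {Taxon 2, Taxon 5}.
All ingroup taxa share the derived state 'no' for Char. 6; it defines the ingroup but does not resolve relationships within it.
Most parsimonious ingroup topology: ((((Taxon 5,Taxon 2),(Taxon 6,Taxon 9)),Taxon 8),Taxon 4).
Taxon 4 is sister to the clade containing all other ingroup taxa, so it is the earliest-diverging (most basal) ingroup lineage.

Taxon 4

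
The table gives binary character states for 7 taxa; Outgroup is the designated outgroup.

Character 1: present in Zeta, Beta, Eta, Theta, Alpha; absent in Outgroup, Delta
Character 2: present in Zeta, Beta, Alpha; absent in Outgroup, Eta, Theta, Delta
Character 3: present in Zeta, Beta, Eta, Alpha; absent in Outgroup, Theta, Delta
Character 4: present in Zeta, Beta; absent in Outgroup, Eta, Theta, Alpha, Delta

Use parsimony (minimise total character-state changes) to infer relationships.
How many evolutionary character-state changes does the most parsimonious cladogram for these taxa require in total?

4

The outgroup has state 'absent' for every character, so 'present' is the derived state throughout.
Only Alpha, Beta, Eta, Theta, and Zeta show the derived state 'present' for Character 1, supporting them as a clade.
Only Alpha, Beta, and Zeta show the derived state 'present' for Character 2, supporting them as a clade.
Character 3: derived state 'present' in Alpha, Beta, Eta, and Zeta only — synapomorphy for {Alpha, Beta, Eta, Zeta}.
Character 4 (derived state 'present') is shared by Beta and Zeta — a synapomorphy uniting that clade.
Most parsimonious ingroup topology: (((((Zeta,Beta),Alpha),Eta),Theta),Delta).
Changes per character on this tree: Character 1: 1; Character 2: 1; Character 3: 1; Character 4: 1.
Total = 4.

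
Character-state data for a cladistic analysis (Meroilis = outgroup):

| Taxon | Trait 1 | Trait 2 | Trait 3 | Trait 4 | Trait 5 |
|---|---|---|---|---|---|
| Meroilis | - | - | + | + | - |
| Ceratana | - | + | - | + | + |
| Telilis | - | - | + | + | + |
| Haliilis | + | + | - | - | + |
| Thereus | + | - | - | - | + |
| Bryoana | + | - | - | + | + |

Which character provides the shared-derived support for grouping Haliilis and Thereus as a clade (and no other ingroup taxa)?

Character polarity is set by the outgroup: the derived state is whichever differs from the outgroup's state, so for Trait 3, Trait 4 the derived state is '-', and for the remaining characters it is '+'.
Only Bryoana, Haliilis, and Thereus show the derived state '+' for Trait 1, supporting them as a clade.
Trait 2 groups Ceratana and Haliilis, which is incompatible with the clades supported by the remaining characters; treating it as convergent (homoplasy) costs fewer steps than any alternative tree.
Trait 3 (derived state '-') is shared by Bryoana, Ceratana, Haliilis, and Thereus — a synapomorphy uniting that clade.
Trait 4 (derived state '-') is shared by Haliilis and Thereus — a synapomorphy uniting that clade.
Trait 5 (derived state '+') is shared by all ingroup taxa — unites the whole ingroup.
Most parsimonious ingroup topology: ((Ceratana,((Haliilis,Thereus),Bryoana)),Telilis).
The clade {Haliilis, Thereus} is supported by Trait 4: its derived state '-' occurs in exactly those taxa and in no other taxon (including the outgroup).

Trait 4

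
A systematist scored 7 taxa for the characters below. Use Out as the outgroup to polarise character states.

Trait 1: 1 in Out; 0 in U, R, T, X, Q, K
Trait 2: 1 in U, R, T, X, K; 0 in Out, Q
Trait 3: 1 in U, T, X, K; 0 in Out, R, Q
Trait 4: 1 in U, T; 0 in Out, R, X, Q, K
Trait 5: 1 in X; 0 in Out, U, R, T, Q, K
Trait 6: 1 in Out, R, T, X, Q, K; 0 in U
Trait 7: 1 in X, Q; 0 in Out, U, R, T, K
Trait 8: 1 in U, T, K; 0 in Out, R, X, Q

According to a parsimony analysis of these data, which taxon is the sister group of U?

Character polarity is set by the outgroup: the derived state is whichever differs from the outgroup's state, so for Trait 1, Trait 6 the derived state is '0', and for the remaining characters it is '1'.
Trait 1 (derived state '0') is shared by all ingroup taxa — unites the whole ingroup.
Trait 2: derived state '1' in K, R, T, U, and X only — synapomorphy for {K, R, T, U, X}.
Trait 3: derived state '1' in K, T, U, and X only — synapomorphy for {K, T, U, X}.
Trait 4: derived state '1' in T and U only — synapomorphy for {T, U}.
Trait 5 (derived state '1') is unique to X (autapomorphy; uninformative for grouping).
Trait 6: derived state '0' in U only — an autapomorphy, so it tells us nothing about relationships among taxa.
Trait 7 groups Q and X, which is incompatible with the clades supported by the remaining characters; treating it as convergent (homoplasy) costs fewer steps than any alternative tree.
Trait 8 (derived state '1') is shared by K, T, and U — a synapomorphy uniting that clade.
Most parsimonious ingroup topology: (((((U,T),K),X),R),Q).
U and T form a cherry on this tree, so they are sister taxa.

T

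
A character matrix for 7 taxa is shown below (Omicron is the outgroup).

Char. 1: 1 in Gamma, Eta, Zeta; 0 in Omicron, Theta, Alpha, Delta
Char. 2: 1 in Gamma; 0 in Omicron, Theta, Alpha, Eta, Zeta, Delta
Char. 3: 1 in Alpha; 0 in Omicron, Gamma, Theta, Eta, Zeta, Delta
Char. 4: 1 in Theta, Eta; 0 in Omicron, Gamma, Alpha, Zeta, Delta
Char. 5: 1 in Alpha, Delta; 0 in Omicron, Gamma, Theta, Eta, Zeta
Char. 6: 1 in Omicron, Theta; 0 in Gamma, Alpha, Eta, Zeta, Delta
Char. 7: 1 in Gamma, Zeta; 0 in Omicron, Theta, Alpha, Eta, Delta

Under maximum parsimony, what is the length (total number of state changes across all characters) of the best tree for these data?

8

Character polarity is set by the outgroup: the derived state is whichever differs from the outgroup's state, so for Char. 6 the derived state is '0', and for the remaining characters it is '1'.
Char. 1: derived state '1' in Eta, Gamma, and Zeta only — synapomorphy for {Eta, Gamma, Zeta}.
Char. 2 (derived state '1') is unique to Gamma (autapomorphy; uninformative for grouping).
Char. 3: derived state '1' in Alpha only — an autapomorphy, so it tells us nothing about relationships among taxa.
Char. 4 groups Eta and Theta, which is incompatible with the clades supported by the remaining characters; treating it as convergent (homoplasy) costs fewer steps than any alternative tree.
Only Alpha and Delta show the derived state '1' for Char. 5, supporting them as a clade.
Char. 6 (derived state '0') is shared by Alpha, Delta, Eta, Gamma, and Zeta — a synapomorphy uniting that clade.
Only Gamma and Zeta show the derived state '1' for Char. 7, supporting them as a clade.
Most parsimonious ingroup topology: ((((Gamma,Zeta),Eta),(Alpha,Delta)),Theta).
Changes per character on this tree: Char. 1: 1; Char. 2: 1; Char. 3: 1; Char. 4: 2; Char. 5: 1; Char. 6: 1; Char. 7: 1.
Total = 8.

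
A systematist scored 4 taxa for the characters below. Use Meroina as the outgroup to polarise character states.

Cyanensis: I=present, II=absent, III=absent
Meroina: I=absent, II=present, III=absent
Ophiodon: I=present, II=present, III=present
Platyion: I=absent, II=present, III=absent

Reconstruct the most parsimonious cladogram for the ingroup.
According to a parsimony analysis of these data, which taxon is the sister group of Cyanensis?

Ophiodon

Character polarity is set by the outgroup: the derived state is whichever differs from the outgroup's state, so for II the derived state is 'absent', and for the remaining characters it is 'present'.
I: derived state 'present' in Cyanensis and Ophiodon only — synapomorphy for {Cyanensis, Ophiodon}.
II (derived state 'absent') is unique to Cyanensis (autapomorphy; uninformative for grouping).
III: derived state 'present' in Ophiodon only — an autapomorphy, so it tells us nothing about relationships among taxa.
Most parsimonious ingroup topology: (Platyion,(Ophiodon,Cyanensis)).
Cyanensis and Ophiodon form a cherry on this tree, so they are sister taxa.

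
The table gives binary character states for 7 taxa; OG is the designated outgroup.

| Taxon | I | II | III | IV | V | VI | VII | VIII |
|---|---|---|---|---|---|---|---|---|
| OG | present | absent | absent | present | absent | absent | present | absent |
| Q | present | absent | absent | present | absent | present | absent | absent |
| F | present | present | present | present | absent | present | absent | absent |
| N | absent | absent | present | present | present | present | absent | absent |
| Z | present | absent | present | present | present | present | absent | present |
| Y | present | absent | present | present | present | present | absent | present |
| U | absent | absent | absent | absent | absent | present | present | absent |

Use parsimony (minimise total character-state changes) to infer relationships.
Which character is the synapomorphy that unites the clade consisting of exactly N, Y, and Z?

V

Character polarity is set by the outgroup: the derived state is whichever differs from the outgroup's state, so for I, IV, VII the derived state is 'absent', and for the remaining characters it is 'present'.
I groups N and U, which is incompatible with the clades supported by the remaining characters; treating it as convergent (homoplasy) costs fewer steps than any alternative tree.
II (derived state 'present') is unique to F (autapomorphy; uninformative for grouping).
III: derived state 'present' in F, N, Y, and Z only — synapomorphy for {F, N, Y, Z}.
IV (derived state 'absent') is unique to U (autapomorphy; uninformative for grouping).
Only N, Y, and Z show the derived state 'present' for V, supporting them as a clade.
All ingroup taxa share the derived state 'present' for VI; it defines the ingroup but does not resolve relationships within it.
Only F, N, Q, Y, and Z show the derived state 'absent' for VII, supporting them as a clade.
Only Y and Z show the derived state 'present' for VIII, supporting them as a clade.
Most parsimonious ingroup topology: ((Q,(F,(N,(Z,Y)))),U).
The clade {N, Y, Z} is supported by V: its derived state 'present' occurs in exactly those taxa and in no other taxon (including the outgroup).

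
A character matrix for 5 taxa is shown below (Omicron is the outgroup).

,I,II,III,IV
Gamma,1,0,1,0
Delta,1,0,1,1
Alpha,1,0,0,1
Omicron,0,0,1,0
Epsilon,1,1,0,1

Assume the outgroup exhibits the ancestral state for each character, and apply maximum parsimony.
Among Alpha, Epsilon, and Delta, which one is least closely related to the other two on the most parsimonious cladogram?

Delta

Character polarity is set by the outgroup: the derived state is whichever differs from the outgroup's state, so for III the derived state is '0', and for the remaining characters it is '1'.
All ingroup taxa share the derived state '1' for I; it defines the ingroup but does not resolve relationships within it.
II: derived state '1' in Epsilon only — an autapomorphy, so it tells us nothing about relationships among taxa.
III (derived state '0') is shared by Alpha and Epsilon — a synapomorphy uniting that clade.
IV (derived state '1') is shared by Alpha, Delta, and Epsilon — a synapomorphy uniting that clade.
Most parsimonious ingroup topology: (((Epsilon,Alpha),Delta),Gamma).
Alpha and Epsilon share a more recent common ancestor with each other than either does with Delta, so Delta is the least closely related of the three.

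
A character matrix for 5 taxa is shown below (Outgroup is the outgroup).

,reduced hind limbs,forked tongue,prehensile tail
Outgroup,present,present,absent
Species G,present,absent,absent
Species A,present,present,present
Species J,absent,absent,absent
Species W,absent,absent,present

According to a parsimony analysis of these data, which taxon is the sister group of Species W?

Character polarity is set by the outgroup: the derived state is whichever differs from the outgroup's state, so for reduced hind limbs, forked tongue the derived state is 'absent', and for the remaining characters it is 'present'.
Only Species J and Species W show the derived state 'absent' for reduced hind limbs, supporting them as a clade.
Only Species G, Species J, and Species W show the derived state 'absent' for forked tongue, supporting them as a clade.
prehensile tail (state 'present') occurs in Species A and Species W but conflicts with the nesting implied by the other characters — most parsimoniously interpreted as homoplasy.
Most parsimonious ingroup topology: ((Species G,(Species J,Species W)),Species A).
Species W and Species J form a cherry on this tree, so they are sister taxa.

Species J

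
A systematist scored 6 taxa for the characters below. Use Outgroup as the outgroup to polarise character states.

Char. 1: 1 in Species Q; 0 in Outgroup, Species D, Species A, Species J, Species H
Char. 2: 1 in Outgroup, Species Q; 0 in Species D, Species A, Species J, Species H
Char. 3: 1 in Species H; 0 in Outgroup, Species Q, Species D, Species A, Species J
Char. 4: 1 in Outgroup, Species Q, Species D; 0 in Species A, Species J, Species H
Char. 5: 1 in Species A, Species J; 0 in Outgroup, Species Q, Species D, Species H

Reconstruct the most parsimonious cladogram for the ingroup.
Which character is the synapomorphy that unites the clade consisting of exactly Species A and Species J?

Character polarity is set by the outgroup: the derived state is whichever differs from the outgroup's state, so for Char. 2, Char. 4 the derived state is '0', and for the remaining characters it is '1'.
Char. 1 (derived state '1') is unique to Species Q (autapomorphy; uninformative for grouping).
Only Species A, Species D, Species H, and Species J show the derived state '0' for Char. 2, supporting them as a clade.
Char. 3 (derived state '1') is unique to Species H (autapomorphy; uninformative for grouping).
Char. 4: derived state '0' in Species A, Species H, and Species J only — synapomorphy for {Species A, Species H, Species J}.
Char. 5 (derived state '1') is shared by Species A and Species J — a synapomorphy uniting that clade.
Most parsimonious ingroup topology: (Species Q,(Species D,((Species A,Species J),Species H))).
The clade {Species A, Species J} is supported by Char. 5: its derived state '1' occurs in exactly those taxa and in no other taxon (including the outgroup).

Char. 5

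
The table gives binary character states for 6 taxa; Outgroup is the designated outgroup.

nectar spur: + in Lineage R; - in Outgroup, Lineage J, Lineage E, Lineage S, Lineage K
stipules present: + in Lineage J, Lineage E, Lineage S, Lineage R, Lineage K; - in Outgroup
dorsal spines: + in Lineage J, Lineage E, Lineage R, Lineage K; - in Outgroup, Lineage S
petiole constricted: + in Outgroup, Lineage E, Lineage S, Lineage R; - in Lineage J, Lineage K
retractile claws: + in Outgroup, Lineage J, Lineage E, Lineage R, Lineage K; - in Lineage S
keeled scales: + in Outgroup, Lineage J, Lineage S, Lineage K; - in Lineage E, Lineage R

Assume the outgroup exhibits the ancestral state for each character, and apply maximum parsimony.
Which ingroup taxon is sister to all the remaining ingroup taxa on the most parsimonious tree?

Lineage S

Character polarity is set by the outgroup: the derived state is whichever differs from the outgroup's state, so for petiole constricted, retractile claws, keeled scales the derived state is '-', and for the remaining characters it is '+'.
nectar spur (derived state '+') is unique to Lineage R (autapomorphy; uninformative for grouping).
stipules present (derived state '+') is shared by all ingroup taxa — unites the whole ingroup.
Only Lineage E, Lineage J, Lineage K, and Lineage R show the derived state '+' for dorsal spines, supporting them as a clade.
petiole constricted: derived state '-' in Lineage J and Lineage K only — synapomorphy for {Lineage J, Lineage K}.
retractile claws (derived state '-') is unique to Lineage S (autapomorphy; uninformative for grouping).
keeled scales: derived state '-' in Lineage E and Lineage R only — synapomorphy for {Lineage E, Lineage R}.
Most parsimonious ingroup topology: (((Lineage J,Lineage K),(Lineage E,Lineage R)),Lineage S).
Lineage S is sister to the clade containing all other ingroup taxa, so it is the earliest-diverging (most basal) ingroup lineage.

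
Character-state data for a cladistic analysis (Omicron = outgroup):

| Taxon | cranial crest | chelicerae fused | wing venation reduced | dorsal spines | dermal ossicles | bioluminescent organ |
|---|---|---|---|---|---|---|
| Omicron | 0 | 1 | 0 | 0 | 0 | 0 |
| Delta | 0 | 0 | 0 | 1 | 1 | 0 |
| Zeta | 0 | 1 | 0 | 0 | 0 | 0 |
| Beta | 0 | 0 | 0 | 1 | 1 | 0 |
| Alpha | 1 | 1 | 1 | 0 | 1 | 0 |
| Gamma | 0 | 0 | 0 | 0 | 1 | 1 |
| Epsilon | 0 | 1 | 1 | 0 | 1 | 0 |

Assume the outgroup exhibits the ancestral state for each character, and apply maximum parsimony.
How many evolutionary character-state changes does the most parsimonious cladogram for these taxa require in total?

6

Character polarity is set by the outgroup: the derived state is whichever differs from the outgroup's state, so for chelicerae fused the derived state is '0', and for the remaining characters it is '1'.
cranial crest (derived state '1') is unique to Alpha (autapomorphy; uninformative for grouping).
Only Beta, Delta, and Gamma show the derived state '0' for chelicerae fused, supporting them as a clade.
wing venation reduced (derived state '1') is shared by Alpha and Epsilon — a synapomorphy uniting that clade.
Only Beta and Delta show the derived state '1' for dorsal spines, supporting them as a clade.
Only Alpha, Beta, Delta, Epsilon, and Gamma show the derived state '1' for dermal ossicles, supporting them as a clade.
bioluminescent organ: derived state '1' in Gamma only — an autapomorphy, so it tells us nothing about relationships among taxa.
Most parsimonious ingroup topology: ((((Delta,Beta),Gamma),(Alpha,Epsilon)),Zeta).
Changes per character on this tree: cranial crest: 1; chelicerae fused: 1; wing venation reduced: 1; dorsal spines: 1; dermal ossicles: 1; bioluminescent organ: 1.
Total = 6.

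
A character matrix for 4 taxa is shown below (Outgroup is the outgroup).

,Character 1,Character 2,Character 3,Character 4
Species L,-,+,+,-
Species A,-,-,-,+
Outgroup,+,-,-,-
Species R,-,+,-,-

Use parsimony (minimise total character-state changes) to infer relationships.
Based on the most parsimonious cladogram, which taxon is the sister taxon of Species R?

Species L

Character polarity is set by the outgroup: the derived state is whichever differs from the outgroup's state, so for Character 1 the derived state is '-', and for the remaining characters it is '+'.
All ingroup taxa share the derived state '-' for Character 1; it defines the ingroup but does not resolve relationships within it.
Character 2 (derived state '+') is shared by Species L and Species R — a synapomorphy uniting that clade.
Character 3 (derived state '+') is unique to Species L (autapomorphy; uninformative for grouping).
Character 4: derived state '+' in Species A only — an autapomorphy, so it tells us nothing about relationships among taxa.
Most parsimonious ingroup topology: (Species A,(Species L,Species R)).
Species R and Species L form a cherry on this tree, so they are sister taxa.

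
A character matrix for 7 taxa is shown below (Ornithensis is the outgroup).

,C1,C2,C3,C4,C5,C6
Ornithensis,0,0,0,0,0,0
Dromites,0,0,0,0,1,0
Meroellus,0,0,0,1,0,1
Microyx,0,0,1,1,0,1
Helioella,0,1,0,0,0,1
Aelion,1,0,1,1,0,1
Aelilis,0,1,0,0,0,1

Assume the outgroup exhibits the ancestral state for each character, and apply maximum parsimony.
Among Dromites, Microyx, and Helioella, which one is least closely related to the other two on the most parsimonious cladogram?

The outgroup has state '0' for every character, so '1' is the derived state throughout.
C1 (derived state '1') is unique to Aelion (autapomorphy; uninformative for grouping).
C2: derived state '1' in Aelilis and Helioella only — synapomorphy for {Aelilis, Helioella}.
C3 (derived state '1') is shared by Aelion and Microyx — a synapomorphy uniting that clade.
Only Aelion, Meroellus, and Microyx show the derived state '1' for C4, supporting them as a clade.
C5 (derived state '1') is unique to Dromites (autapomorphy; uninformative for grouping).
Only Aelilis, Aelion, Helioella, Meroellus, and Microyx show the derived state '1' for C6, supporting them as a clade.
Most parsimonious ingroup topology: (Dromites,((Meroellus,(Microyx,Aelion)),(Helioella,Aelilis))).
Microyx and Helioella share a more recent common ancestor with each other than either does with Dromites, so Dromites is the least closely related of the three.

Dromites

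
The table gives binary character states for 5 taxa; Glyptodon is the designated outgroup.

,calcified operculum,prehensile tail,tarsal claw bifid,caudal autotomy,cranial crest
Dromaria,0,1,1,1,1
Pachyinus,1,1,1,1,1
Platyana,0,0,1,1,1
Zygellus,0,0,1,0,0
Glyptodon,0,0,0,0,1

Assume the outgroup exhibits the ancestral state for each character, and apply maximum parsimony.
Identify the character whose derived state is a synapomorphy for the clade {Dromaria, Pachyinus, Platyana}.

caudal autotomy

Character polarity is set by the outgroup: the derived state is whichever differs from the outgroup's state, so for cranial crest the derived state is '0', and for the remaining characters it is '1'.
calcified operculum: derived state '1' in Pachyinus only — an autapomorphy, so it tells us nothing about relationships among taxa.
prehensile tail (derived state '1') is shared by Dromaria and Pachyinus — a synapomorphy uniting that clade.
All ingroup taxa share the derived state '1' for tarsal claw bifid; it defines the ingroup but does not resolve relationships within it.
caudal autotomy (derived state '1') is shared by Dromaria, Pachyinus, and Platyana — a synapomorphy uniting that clade.
cranial crest (derived state '0') is unique to Zygellus (autapomorphy; uninformative for grouping).
Most parsimonious ingroup topology: (((Dromaria,Pachyinus),Platyana),Zygellus).
The clade {Dromaria, Pachyinus, Platyana} is supported by caudal autotomy: its derived state '1' occurs in exactly those taxa and in no other taxon (including the outgroup).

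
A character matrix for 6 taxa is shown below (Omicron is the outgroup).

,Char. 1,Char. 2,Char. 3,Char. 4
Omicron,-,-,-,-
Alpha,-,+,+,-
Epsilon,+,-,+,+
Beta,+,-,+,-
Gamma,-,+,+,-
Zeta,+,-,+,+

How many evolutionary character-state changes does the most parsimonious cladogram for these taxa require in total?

The outgroup has state '-' for every character, so '+' is the derived state throughout.
Char. 1: derived state '+' in Beta, Epsilon, and Zeta only — synapomorphy for {Beta, Epsilon, Zeta}.
Char. 2 (derived state '+') is shared by Alpha and Gamma — a synapomorphy uniting that clade.
All ingroup taxa share the derived state '+' for Char. 3; it defines the ingroup but does not resolve relationships within it.
Only Epsilon and Zeta show the derived state '+' for Char. 4, supporting them as a clade.
Most parsimonious ingroup topology: ((Alpha,Gamma),((Epsilon,Zeta),Beta)).
Changes per character on this tree: Char. 1: 1; Char. 2: 1; Char. 3: 1; Char. 4: 1.
Total = 4.

4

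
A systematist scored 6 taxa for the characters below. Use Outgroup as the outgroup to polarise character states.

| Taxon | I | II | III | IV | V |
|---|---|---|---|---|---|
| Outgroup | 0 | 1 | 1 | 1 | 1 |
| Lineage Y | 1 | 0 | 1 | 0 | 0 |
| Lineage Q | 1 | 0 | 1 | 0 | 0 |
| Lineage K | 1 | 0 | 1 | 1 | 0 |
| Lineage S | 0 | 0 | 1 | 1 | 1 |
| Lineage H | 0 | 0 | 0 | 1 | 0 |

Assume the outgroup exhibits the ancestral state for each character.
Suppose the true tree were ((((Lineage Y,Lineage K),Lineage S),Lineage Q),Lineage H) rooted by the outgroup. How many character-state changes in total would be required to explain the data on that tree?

8

Map each character onto ((((Lineage Y,Lineage K),Lineage S),Lineage Q),Lineage H) (rooted by Outgroup) and count the minimum state changes it requires (Fitch parsimony):
I: 2; II: 1; III: 1; IV: 2; V: 2.
Total tree length = 8.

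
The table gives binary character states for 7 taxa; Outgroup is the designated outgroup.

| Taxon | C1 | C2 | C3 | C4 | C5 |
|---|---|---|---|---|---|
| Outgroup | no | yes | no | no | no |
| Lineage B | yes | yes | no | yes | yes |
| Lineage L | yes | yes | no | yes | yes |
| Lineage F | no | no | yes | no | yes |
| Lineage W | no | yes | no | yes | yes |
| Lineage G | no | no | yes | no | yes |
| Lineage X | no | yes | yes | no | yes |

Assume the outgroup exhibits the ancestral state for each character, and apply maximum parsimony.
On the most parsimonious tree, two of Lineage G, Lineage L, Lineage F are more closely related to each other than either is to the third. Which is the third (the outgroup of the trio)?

Character polarity is set by the outgroup: the derived state is whichever differs from the outgroup's state, so for C2 the derived state is 'no', and for the remaining characters it is 'yes'.
C1 (derived state 'yes') is shared by Lineage B and Lineage L — a synapomorphy uniting that clade.
C2 (derived state 'no') is shared by Lineage F and Lineage G — a synapomorphy uniting that clade.
Only Lineage F, Lineage G, and Lineage X show the derived state 'yes' for C3, supporting them as a clade.
C4: derived state 'yes' in Lineage B, Lineage L, and Lineage W only — synapomorphy for {Lineage B, Lineage L, Lineage W}.
All ingroup taxa share the derived state 'yes' for C5; it defines the ingroup but does not resolve relationships within it.
Most parsimonious ingroup topology: (((Lineage B,Lineage L),Lineage W),((Lineage F,Lineage G),Lineage X)).
Lineage G and Lineage F share a more recent common ancestor with each other than either does with Lineage L, so Lineage L is the least closely related of the three.

Lineage L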